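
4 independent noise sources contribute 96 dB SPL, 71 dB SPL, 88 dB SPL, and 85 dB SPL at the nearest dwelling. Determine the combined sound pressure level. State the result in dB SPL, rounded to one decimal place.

96.9 dB SPL

Incoherent sources combine by intensity addition: L_total = 10·log₁₀(Σ 10^(L_i/10)).
Σ 10^(L/10) = 10^(96/10) + 10^(71/10) + 10^(88/10) + 10^(85/10) = 4.941e+09.
L_total = 10·log₁₀(4.941e+09) = 96.94 dB SPL.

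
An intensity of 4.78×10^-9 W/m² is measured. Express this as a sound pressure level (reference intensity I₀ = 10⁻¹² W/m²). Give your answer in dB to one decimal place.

Dividing by I₀ shifts the exponent by 12: I/I₀ = 4.78×10^3.
L = 10·(0.6794 + 3) = 36.79 dB.

36.8 dB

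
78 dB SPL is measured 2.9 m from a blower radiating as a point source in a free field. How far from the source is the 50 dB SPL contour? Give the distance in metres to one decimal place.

72.8 m

Point-source spreading drops the level by 20·log₁₀(r₂/r₁); inverting, r₂/r₁ = 10^(ΔL/20).
r₂ = 2.9·10^((78−50)/20) = 2.9·10^(28.0/20) = 72.84 m.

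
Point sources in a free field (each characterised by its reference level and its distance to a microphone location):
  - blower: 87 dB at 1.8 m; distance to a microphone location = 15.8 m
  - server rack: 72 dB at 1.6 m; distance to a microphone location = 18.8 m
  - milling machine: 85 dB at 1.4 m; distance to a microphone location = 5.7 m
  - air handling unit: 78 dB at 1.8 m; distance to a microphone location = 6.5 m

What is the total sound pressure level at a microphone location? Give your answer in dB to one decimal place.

First find each source's level at the receiver (point-source: −20·log₁₀(r/r_ref)), then combine on an intensity basis.
blower: 87 − 20·log₁₀(15.8/1.8) = 87 − 18.87 = 68.13 dB.
server rack: 72 − 20·log₁₀(18.8/1.6) = 72 − 21.40 = 50.60 dB.
milling machine: 85 − 20·log₁₀(5.7/1.4) = 85 − 12.19 = 72.81 dB.
air handling unit: 78 − 20·log₁₀(6.5/1.8) = 78 − 11.15 = 66.85 dB.
Σ 10^(L/10) = 3.053e+07 → L_total = 10·log₁₀(3.053e+07) = 74.85 dB.

74.8 dB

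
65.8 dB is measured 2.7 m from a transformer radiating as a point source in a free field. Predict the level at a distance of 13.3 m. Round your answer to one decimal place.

52.0 dB

For a point source, L₂ = L₁ − 20·log₁₀(r₂/r₁).
L₂ = 65.8 − 20·log₁₀(13.3/2.7) = 65.8 − 13.850 = 51.95 dB.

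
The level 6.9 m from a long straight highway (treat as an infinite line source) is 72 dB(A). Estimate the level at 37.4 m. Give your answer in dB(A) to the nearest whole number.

65 dB(A)

For a line source, L₂ = L₁ − 10·log₁₀(r₂/r₁).
L₂ = 72 − 10·log₁₀(37.4/6.9) = 72 − 7.340 = 64.66 dB(A).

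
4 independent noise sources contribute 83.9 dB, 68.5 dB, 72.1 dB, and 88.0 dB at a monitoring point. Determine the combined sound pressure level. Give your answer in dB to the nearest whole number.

90 dB

Incoherent sources combine by intensity addition: L_total = 10·log₁₀(Σ 10^(L_i/10)).
Σ 10^(L/10) = 10^(83.9/10) + 10^(68.5/10) + 10^(72.1/10) + 10^(88.0/10) = 8.997e+08.
L_total = 10·log₁₀(8.997e+08) = 89.54 dB.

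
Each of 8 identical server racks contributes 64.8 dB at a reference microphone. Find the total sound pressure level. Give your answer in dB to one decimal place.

N identical incoherent sources raise the level by 10·log₁₀ N.
L_total = 64.8 + 10·log₁₀(8) = 64.8 + 9.031 = 73.83 dB.

73.8 dB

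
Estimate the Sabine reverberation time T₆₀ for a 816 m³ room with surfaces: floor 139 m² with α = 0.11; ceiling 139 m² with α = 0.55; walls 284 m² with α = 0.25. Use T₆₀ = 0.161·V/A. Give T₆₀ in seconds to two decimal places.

Total absorption A = 139·0.11 + 139·0.55 + 284·0.25 = 162.74 m² sabins.
T₆₀ = 0.161 × 816 / 162.74 = 0.807 s.

0.81 s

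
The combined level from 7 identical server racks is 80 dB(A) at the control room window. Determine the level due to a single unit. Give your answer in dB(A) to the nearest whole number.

7 equal contributions raise the level by 10·log₁₀ 7 = 8.451 dB, so each unit alone gives 80 − 8.451.

72 dB(A)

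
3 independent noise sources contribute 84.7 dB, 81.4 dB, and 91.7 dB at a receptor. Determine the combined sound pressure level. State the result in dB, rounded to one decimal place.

92.8 dB

Incoherent sources combine by intensity addition: L_total = 10·log₁₀(Σ 10^(L_i/10)).
Σ 10^(L/10) = 10^(84.7/10) + 10^(81.4/10) + 10^(91.7/10) = 1.912e+09.
L_total = 10·log₁₀(1.912e+09) = 92.82 dB.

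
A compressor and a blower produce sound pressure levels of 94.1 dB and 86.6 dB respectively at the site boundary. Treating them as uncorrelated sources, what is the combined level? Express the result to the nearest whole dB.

For uncorrelated sources the intensities add, so convert each level to linear form, sum, and take 10·log₁₀ of the total.
Σ 10^(L/10) = 10^(94.1/10) + 10^(86.6/10) = 3.027e+09.
L_total = 10·log₁₀(3.027e+09) = 94.81 dB.

95 dB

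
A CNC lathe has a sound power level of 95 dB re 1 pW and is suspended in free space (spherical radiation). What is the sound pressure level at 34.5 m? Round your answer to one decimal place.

53.3 dB

Free-field spherical radiation: L_p = L_w − 10·log₁₀(4π·r²), r = 34.5 m.
4π·r² = 1.496e+04 m², 10·log₁₀ of that is 41.748 dB.
L_p = 95 − 41.748 = 53.25 dB.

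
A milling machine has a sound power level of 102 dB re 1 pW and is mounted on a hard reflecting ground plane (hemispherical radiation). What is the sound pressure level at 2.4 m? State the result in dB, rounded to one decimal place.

86.4 dB

The power spreads over a hemisphere of area 2π·r², so L_p = L_w − 10·log₁₀(2π·r²).
2π·r² = 36.19 m², 10·log₁₀ of that is 15.586 dB.
L_p = 102 − 15.586 = 86.41 dB.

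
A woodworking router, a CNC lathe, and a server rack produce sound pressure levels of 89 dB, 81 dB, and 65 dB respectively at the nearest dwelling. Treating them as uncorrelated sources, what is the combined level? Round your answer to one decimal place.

Incoherent sources combine by intensity addition: L_total = 10·log₁₀(Σ 10^(L_i/10)).
Σ 10^(L/10) = 10^(89/10) + 10^(81/10) + 10^(65/10) = 9.234e+08.
L_total = 10·log₁₀(9.234e+08) = 89.65 dB.

89.7 dB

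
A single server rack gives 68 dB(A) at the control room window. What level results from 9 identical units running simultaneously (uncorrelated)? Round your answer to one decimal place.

With 9 equal, uncorrelated contributions the intensity is 9× that of one unit, giving a rise of 10·log₁₀ 9.
L_total = 68 + 10·log₁₀(9) = 68 + 9.542 = 77.54 dB(A).

77.5 dB(A)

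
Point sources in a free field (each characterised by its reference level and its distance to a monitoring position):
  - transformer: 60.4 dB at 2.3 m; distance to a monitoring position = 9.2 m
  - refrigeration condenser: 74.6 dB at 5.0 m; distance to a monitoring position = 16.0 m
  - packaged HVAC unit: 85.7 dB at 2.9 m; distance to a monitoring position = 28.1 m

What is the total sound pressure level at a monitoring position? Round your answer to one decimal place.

68.4 dB

Propagate each source to the receiver with L = L_ref − 20·log₁₀(r/r_ref), then add intensities.
transformer: 60.4 − 20·log₁₀(9.2/2.3) = 60.4 − 12.04 = 48.36 dB.
refrigeration condenser: 74.6 − 20·log₁₀(16.0/5.0) = 74.6 − 10.10 = 64.50 dB.
packaged HVAC unit: 85.7 − 20·log₁₀(28.1/2.9) = 85.7 − 19.73 = 65.97 dB.
Σ 10^(L/10) = 6.842e+06 → L_total = 10·log₁₀(6.842e+06) = 68.35 dB.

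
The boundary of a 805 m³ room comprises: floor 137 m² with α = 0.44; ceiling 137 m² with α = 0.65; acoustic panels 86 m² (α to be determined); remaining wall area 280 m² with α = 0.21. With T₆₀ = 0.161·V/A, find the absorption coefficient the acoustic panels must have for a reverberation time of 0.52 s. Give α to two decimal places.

0.48

From T₆₀ = 0.161·V/A, the target T₆₀ = 0.52 s needs A = 0.161·805/0.52 = 249.24 m².
Absorption from the other surfaces = 137·0.44 + 137·0.65 + 280·0.21 = 208.13 m², so the acoustic panels must supply 41.11 m² over 86 m².
α = 41.11/86 = 0.478.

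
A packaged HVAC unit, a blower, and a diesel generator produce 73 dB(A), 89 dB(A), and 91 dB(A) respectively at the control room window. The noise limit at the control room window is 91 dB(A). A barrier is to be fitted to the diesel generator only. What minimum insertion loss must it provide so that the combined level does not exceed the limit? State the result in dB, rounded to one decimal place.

The untreated sources together contribute 10^(73/10) + 10^(89/10) = 8.143e+08, i.e. 89.11 dB(A).
The limit corresponds to 10^(91/10) = 1.259e+09; subtracting the fixed part leaves 4.446e+08 for the diesel generator, i.e. 86.48 dB(A).
So the diesel generator must be reduced from 91 to 86.48 dB(A): IL = 4.52 dB.

4.5 dB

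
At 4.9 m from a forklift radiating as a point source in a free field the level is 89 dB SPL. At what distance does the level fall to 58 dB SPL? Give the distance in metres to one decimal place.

173.9 m

Point-source spreading drops the level by 20·log₁₀(r₂/r₁); inverting, r₂/r₁ = 10^(ΔL/20).
r₂ = 4.9·10^((89−58)/20) = 4.9·10^(31.0/20) = 173.86 m.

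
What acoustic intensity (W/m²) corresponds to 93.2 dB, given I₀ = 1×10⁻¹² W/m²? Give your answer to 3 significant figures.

0.00209 W/m²

I/I₀ = 10^(93.2/10) = 2.089e+09, so I = 2.089e+09 × 10⁻¹² W/m².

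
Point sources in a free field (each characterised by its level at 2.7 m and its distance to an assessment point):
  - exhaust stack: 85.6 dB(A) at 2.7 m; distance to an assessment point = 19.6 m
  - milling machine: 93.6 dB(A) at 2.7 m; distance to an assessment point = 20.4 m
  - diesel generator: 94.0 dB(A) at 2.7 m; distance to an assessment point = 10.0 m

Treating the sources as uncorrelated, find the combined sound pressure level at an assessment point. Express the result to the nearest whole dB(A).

84 dB(A)

First find each source's level at the receiver (point-source: −20·log₁₀(r/r_ref)), then combine on an intensity basis.
exhaust stack: 85.6 − 20·log₁₀(19.6/2.7) = 85.6 − 17.22 = 68.38 dB(A).
milling machine: 93.6 − 20·log₁₀(20.4/2.7) = 93.6 − 17.57 = 76.03 dB(A).
diesel generator: 94.0 − 20·log₁₀(10.0/2.7) = 94.0 − 11.37 = 82.63 dB(A).
Σ 10^(L/10) = 2.301e+08 → L_total = 10·log₁₀(2.301e+08) = 83.62 dB(A).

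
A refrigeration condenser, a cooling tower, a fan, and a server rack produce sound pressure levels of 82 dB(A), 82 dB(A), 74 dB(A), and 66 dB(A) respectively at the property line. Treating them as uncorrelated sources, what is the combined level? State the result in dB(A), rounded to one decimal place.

Incoherent sources combine by intensity addition: L_total = 10·log₁₀(Σ 10^(L_i/10)).
Σ 10^(L/10) = 10^(82/10) + 10^(82/10) + 10^(74/10) + 10^(66/10) = 3.461e+08.
L_total = 10·log₁₀(3.461e+08) = 85.39 dB(A).

85.4 dB(A)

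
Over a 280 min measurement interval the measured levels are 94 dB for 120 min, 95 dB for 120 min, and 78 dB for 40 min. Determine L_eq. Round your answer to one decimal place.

L_eq = 10·log₁₀[(1/T)·Σ tᵢ·10^(Lᵢ/10)] with T = 280 min.
Σ tᵢ·10^(Lᵢ/10) = 120·10^(94/10) + 120·10^(95/10) + 40·10^(78/10) = 6.834e+11.
L_eq = 10·log₁₀(6.834e+11/280) = 93.88 dB.

93.9 dB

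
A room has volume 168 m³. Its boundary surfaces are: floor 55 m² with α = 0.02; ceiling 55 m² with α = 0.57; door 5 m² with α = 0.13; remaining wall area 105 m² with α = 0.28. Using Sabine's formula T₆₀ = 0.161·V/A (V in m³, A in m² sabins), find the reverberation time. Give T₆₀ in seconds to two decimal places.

Summing Sᵢαᵢ: 55·0.02 + 55·0.57 + 5·0.13 + 105·0.28 = 62.50 m².
T₆₀ = 0.161 × 168 / 62.50 = 0.433 s.

0.43 s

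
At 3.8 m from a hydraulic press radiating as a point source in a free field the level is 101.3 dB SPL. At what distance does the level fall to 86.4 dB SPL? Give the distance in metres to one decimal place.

For a point source L₁ − L₂ = 20·log₁₀(r₂/r₁), so r₂ = r₁·10^((L₁−L₂)/20).
r₂ = 3.8·10^((101.3−86.4)/20) = 3.8·10^(14.9/20) = 21.12 m.

21.1 m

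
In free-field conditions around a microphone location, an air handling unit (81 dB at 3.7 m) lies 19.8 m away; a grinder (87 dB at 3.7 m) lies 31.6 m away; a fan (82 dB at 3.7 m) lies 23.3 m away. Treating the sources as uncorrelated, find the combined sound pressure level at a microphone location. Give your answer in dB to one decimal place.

71.8 dB

Propagate each source to the receiver with L = L_ref − 20·log₁₀(r/r_ref), then add intensities.
air handling unit: 81 − 20·log₁₀(19.8/3.7) = 81 − 14.57 = 66.43 dB.
grinder: 87 − 20·log₁₀(31.6/3.7) = 87 − 18.63 = 68.37 dB.
fan: 82 − 20·log₁₀(23.3/3.7) = 82 − 15.98 = 66.02 dB.
Σ 10^(L/10) = 1.526e+07 → L_total = 10·log₁₀(1.526e+07) = 71.84 dB.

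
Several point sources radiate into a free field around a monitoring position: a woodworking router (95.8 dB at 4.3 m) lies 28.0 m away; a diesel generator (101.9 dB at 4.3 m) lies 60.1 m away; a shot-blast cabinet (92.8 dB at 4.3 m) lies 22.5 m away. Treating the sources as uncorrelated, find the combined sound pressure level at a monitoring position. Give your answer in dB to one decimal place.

83.8 dB

First find each source's level at the receiver (point-source: −20·log₁₀(r/r_ref)), then combine on an intensity basis.
woodworking router: 95.8 − 20·log₁₀(28.0/4.3) = 95.8 − 16.27 = 79.53 dB.
diesel generator: 101.9 − 20·log₁₀(60.1/4.3) = 101.9 − 22.91 = 78.99 dB.
shot-blast cabinet: 92.8 − 20·log₁₀(22.5/4.3) = 92.8 − 14.37 = 78.43 dB.
Σ 10^(L/10) = 2.385e+08 → L_total = 10·log₁₀(2.385e+08) = 83.78 dB.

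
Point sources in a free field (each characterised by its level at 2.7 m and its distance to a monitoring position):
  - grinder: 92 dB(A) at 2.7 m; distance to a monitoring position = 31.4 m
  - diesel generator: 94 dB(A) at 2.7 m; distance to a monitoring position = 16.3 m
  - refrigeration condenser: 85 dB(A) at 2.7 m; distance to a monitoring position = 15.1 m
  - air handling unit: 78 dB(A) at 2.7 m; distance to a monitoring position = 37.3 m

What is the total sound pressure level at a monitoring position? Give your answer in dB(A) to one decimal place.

79.6 dB(A)

Propagate each source to the receiver with L = L_ref − 20·log₁₀(r/r_ref), then add intensities.
grinder: 92 − 20·log₁₀(31.4/2.7) = 92 − 21.31 = 70.69 dB(A).
diesel generator: 94 − 20·log₁₀(16.3/2.7) = 94 − 15.62 = 78.38 dB(A).
refrigeration condenser: 85 − 20·log₁₀(15.1/2.7) = 85 − 14.95 = 70.05 dB(A).
air handling unit: 78 − 20·log₁₀(37.3/2.7) = 78 − 22.81 = 55.19 dB(A).
Σ 10^(L/10) = 9.108e+07 → L_total = 10·log₁₀(9.108e+07) = 79.59 dB(A).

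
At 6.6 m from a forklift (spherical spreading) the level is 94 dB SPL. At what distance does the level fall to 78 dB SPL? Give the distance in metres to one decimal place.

41.6 m

Point-source spreading drops the level by 20·log₁₀(r₂/r₁); inverting, r₂/r₁ = 10^(ΔL/20).
r₂ = 6.6·10^((94−78)/20) = 6.6·10^(16.0/20) = 41.64 m.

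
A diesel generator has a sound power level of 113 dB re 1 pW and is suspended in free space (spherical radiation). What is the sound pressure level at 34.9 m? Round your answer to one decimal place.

Free-field spherical radiation: L_p = L_w − 10·log₁₀(4π·r²), r = 34.9 m.
4π·r² = 1.531e+04 m², 10·log₁₀ of that is 41.849 dB.
L_p = 113 − 41.849 = 71.15 dB.

71.2 dB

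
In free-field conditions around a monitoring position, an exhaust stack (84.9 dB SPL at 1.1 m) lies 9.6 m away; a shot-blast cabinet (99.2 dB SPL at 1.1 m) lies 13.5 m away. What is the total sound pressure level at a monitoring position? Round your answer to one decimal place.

77.7 dB SPL

Propagate each source to the receiver with L = L_ref − 20·log₁₀(r/r_ref), then add intensities.
exhaust stack: 84.9 − 20·log₁₀(9.6/1.1) = 84.9 − 18.82 = 66.08 dB SPL.
shot-blast cabinet: 99.2 − 20·log₁₀(13.5/1.1) = 99.2 − 21.78 = 77.42 dB SPL.
Σ 10^(L/10) = 5.928e+07 → L_total = 10·log₁₀(5.928e+07) = 77.73 dB SPL.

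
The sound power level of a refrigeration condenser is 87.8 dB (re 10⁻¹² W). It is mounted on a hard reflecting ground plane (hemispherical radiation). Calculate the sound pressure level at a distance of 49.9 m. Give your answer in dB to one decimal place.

45.9 dB

The power spreads over a hemisphere of area 2π·r², so L_p = L_w − 10·log₁₀(2π·r²).
2π·r² = 1.565e+04 m², 10·log₁₀ of that is 41.944 dB.
L_p = 87.8 − 41.944 = 45.86 dB.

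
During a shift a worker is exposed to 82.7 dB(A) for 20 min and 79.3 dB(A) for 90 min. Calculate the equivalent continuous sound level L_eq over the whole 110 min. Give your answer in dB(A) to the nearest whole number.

80 dB(A)

L_eq = 10·log₁₀[(1/T)·Σ tᵢ·10^(Lᵢ/10)] with T = 110 min.
Σ tᵢ·10^(Lᵢ/10) = 20·10^(82.7/10) + 90·10^(79.3/10) = 1.138e+10.
L_eq = 10·log₁₀(1.138e+10/110) = 80.15 dB(A).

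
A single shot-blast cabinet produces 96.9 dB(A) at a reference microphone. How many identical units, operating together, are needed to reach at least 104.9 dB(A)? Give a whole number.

7

The shortfall is 104.9 − 96.9 = 8.0 dB, and N units add 10·log₁₀ N, so need 10·log₁₀ N ≥ 8.0.
N ≥ 10^(8.0/10) = 6.310, so N = 7.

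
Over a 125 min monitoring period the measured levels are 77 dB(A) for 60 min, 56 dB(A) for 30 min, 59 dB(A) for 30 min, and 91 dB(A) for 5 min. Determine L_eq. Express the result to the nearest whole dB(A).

L_eq = 10·log₁₀[(1/T)·Σ tᵢ·10^(Lᵢ/10)] with T = 125 min.
Σ tᵢ·10^(Lᵢ/10) = 60·10^(77/10) + 30·10^(56/10) + 30·10^(59/10) + 5·10^(91/10) = 9.338e+09.
L_eq = 10·log₁₀(9.338e+09/125) = 78.73 dB(A).

79 dB(A)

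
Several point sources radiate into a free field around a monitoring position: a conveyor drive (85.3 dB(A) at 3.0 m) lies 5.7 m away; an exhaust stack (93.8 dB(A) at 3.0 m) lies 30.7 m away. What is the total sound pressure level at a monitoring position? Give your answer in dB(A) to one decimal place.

Apply inverse-square spreading to bring every level to the receiver, then sum 10^(L/10).
conveyor drive: 85.3 − 20·log₁₀(5.7/3.0) = 85.3 − 5.58 = 79.72 dB(A).
exhaust stack: 93.8 − 20·log₁₀(30.7/3.0) = 93.8 − 20.20 = 73.60 dB(A).
Σ 10^(L/10) = 1.168e+08 → L_total = 10·log₁₀(1.168e+08) = 80.67 dB(A).

80.7 dB(A)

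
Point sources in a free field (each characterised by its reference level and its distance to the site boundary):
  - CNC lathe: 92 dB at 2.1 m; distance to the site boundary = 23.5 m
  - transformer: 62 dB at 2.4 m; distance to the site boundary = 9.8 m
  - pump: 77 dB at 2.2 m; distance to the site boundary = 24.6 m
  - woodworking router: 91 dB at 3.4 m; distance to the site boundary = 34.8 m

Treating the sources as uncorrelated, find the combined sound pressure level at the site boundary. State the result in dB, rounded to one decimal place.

Apply inverse-square spreading to bring every level to the receiver, then sum 10^(L/10).
CNC lathe: 92 − 20·log₁₀(23.5/2.1) = 92 − 20.98 = 71.02 dB.
transformer: 62 − 20·log₁₀(9.8/2.4) = 62 − 12.22 = 49.78 dB.
pump: 77 − 20·log₁₀(24.6/2.2) = 77 − 20.97 = 56.03 dB.
woodworking router: 91 − 20·log₁₀(34.8/3.4) = 91 − 20.20 = 70.80 dB.
Σ 10^(L/10) = 2.517e+07 → L_total = 10·log₁₀(2.517e+07) = 74.01 dB.

74.0 dB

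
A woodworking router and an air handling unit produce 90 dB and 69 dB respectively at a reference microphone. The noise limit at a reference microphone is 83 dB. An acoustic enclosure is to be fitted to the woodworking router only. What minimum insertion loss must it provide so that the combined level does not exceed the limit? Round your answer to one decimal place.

7.2 dB

Everything except the woodworking router sums to 10^(69/10) = 7.943e+06 in linear terms, 69.00 dB.
To meet 83 dB overall, the treated woodworking router may contribute at most 10^(83/10) − 7.943e+06 = 1.916e+08, i.e. 82.82 dB.
So the woodworking router must be reduced from 90 to 82.82 dB: IL = 7.18 dB.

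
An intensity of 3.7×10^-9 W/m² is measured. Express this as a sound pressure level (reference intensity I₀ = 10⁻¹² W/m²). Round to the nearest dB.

I/I₀ = 3.7×10^-9/10⁻¹² = 3.7×10^3, and L = 10·log₁₀(I/I₀).
L = 10·(0.5682 + 3) = 35.68 dB.

36 dB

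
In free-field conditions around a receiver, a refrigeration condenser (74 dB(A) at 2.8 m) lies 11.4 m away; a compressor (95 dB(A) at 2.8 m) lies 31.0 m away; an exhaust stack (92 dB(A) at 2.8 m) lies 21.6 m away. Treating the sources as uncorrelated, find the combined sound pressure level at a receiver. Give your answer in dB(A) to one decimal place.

Propagate each source to the receiver with L = L_ref − 20·log₁₀(r/r_ref), then add intensities.
refrigeration condenser: 74 − 20·log₁₀(11.4/2.8) = 74 − 12.19 = 61.81 dB(A).
compressor: 95 − 20·log₁₀(31.0/2.8) = 95 − 20.88 = 74.12 dB(A).
exhaust stack: 92 − 20·log₁₀(21.6/2.8) = 92 − 17.75 = 74.25 dB(A).
Σ 10^(L/10) = 5.395e+07 → L_total = 10·log₁₀(5.395e+07) = 77.32 dB(A).

77.3 dB(A)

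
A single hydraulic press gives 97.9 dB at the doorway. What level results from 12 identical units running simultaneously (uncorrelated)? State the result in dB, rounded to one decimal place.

L_total = L₁ + 10·log₁₀ N for N identical incoherent sources.
L_total = 97.9 + 10·log₁₀(12) = 97.9 + 10.792 = 108.69 dB.

108.7 dB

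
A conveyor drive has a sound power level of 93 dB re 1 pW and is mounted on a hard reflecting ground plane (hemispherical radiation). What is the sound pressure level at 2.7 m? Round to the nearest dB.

76 dB

Free-field hemispherical radiation: L_p = L_w − 10·log₁₀(2π·r²), r = 2.7 m.
2π·r² = 45.8 m², 10·log₁₀ of that is 16.609 dB.
L_p = 93 − 16.609 = 76.39 dB.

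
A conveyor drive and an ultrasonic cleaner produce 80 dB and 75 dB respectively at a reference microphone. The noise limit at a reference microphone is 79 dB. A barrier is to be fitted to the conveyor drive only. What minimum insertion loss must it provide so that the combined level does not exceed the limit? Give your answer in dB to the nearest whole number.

Everything except the conveyor drive sums to 10^(75/10) = 3.162e+07 in linear terms, 75.00 dB.
To meet 79 dB overall, the treated conveyor drive may contribute at most 10^(79/10) − 3.162e+07 = 4.781e+07, i.e. 76.80 dB.
So the conveyor drive must be reduced from 80 to 76.80 dB: IL = 3.20 dB.

3 dB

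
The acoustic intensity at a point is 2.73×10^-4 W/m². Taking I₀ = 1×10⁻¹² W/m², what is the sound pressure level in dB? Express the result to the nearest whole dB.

Dividing by I₀ shifts the exponent by 12: I/I₀ = 2.73×10^8.
L = 10·(0.4362 + 8) = 84.36 dB.

84 dB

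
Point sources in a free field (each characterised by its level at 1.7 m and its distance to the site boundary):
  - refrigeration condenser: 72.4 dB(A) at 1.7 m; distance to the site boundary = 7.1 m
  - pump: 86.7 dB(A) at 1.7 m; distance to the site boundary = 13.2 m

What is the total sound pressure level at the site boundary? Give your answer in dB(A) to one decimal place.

69.4 dB(A)

Apply inverse-square spreading to bring every level to the receiver, then sum 10^(L/10).
refrigeration condenser: 72.4 − 20·log₁₀(7.1/1.7) = 72.4 − 12.42 = 59.98 dB(A).
pump: 86.7 − 20·log₁₀(13.2/1.7) = 86.7 − 17.80 = 68.90 dB(A).
Σ 10^(L/10) = 8.754e+06 → L_total = 10·log₁₀(8.754e+06) = 69.42 dB(A).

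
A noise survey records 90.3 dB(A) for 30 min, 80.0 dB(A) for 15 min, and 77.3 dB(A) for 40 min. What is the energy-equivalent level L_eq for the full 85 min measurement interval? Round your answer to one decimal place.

L_eq = 10·log₁₀[(1/T)·Σ tᵢ·10^(Lᵢ/10)] with T = 85 min.
Σ tᵢ·10^(Lᵢ/10) = 30·10^(90.3/10) + 15·10^(80.0/10) + 40·10^(77.3/10) = 3.579e+10.
L_eq = 10·log₁₀(3.579e+10/85) = 86.24 dB(A).

86.2 dB(A)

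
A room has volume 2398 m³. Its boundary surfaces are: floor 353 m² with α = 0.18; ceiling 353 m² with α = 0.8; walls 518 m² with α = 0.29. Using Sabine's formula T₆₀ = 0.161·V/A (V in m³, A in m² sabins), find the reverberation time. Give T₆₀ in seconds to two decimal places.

A = Σ Sᵢαᵢ = 353·0.18 + 353·0.8 + 518·0.29 = 496.16 m².
T₆₀ = 0.161·V/A = 0.161·2398/496.16 = 0.778 s.

0.78 s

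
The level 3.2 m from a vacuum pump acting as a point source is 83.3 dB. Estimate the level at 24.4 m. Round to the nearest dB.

66 dB

Point-source attenuation: ΔL = 20·log₁₀(r₂/r₁) = 20·log₁₀(24.4/3.2) = 17.645 dB.
L₂ = 83.3 − 20·log₁₀(24.4/3.2) = 83.3 − 17.645 = 65.66 dB.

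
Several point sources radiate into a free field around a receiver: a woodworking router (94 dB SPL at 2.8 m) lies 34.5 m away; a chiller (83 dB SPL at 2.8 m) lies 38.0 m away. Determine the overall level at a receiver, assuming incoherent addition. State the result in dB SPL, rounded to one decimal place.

Propagate each source to the receiver with L = L_ref − 20·log₁₀(r/r_ref), then add intensities.
woodworking router: 94 − 20·log₁₀(34.5/2.8) = 94 − 21.81 = 72.19 dB SPL.
chiller: 83 − 20·log₁₀(38.0/2.8) = 83 − 22.65 = 60.35 dB SPL.
Σ 10^(L/10) = 1.763e+07 → L_total = 10·log₁₀(1.763e+07) = 72.46 dB SPL.

72.5 dB SPL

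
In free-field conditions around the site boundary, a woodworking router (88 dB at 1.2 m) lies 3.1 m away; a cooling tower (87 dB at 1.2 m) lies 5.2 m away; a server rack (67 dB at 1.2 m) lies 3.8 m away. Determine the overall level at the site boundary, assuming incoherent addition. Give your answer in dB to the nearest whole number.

81 dB

Apply inverse-square spreading to bring every level to the receiver, then sum 10^(L/10).
woodworking router: 88 − 20·log₁₀(3.1/1.2) = 88 − 8.24 = 79.76 dB.
cooling tower: 87 − 20·log₁₀(5.2/1.2) = 87 − 12.74 = 74.26 dB.
server rack: 67 − 20·log₁₀(3.8/1.2) = 67 − 10.01 = 56.99 dB.
Σ 10^(L/10) = 1.217e+08 → L_total = 10·log₁₀(1.217e+08) = 80.85 dB.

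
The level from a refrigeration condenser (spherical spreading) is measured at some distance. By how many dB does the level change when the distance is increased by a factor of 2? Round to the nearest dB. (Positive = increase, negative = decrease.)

-6 dB

With spherical spreading the level changes by −20·log₁₀(r₂/r₁).
ΔL = −20·log₁₀(2) = -6.02 dB.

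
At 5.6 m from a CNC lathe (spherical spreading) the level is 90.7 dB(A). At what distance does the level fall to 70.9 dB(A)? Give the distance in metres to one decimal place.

For a point source L₁ − L₂ = 20·log₁₀(r₂/r₁), so r₂ = r₁·10^((L₁−L₂)/20).
r₂ = 5.6·10^((90.7−70.9)/20) = 5.6·10^(19.8/20) = 54.73 m.

54.7 m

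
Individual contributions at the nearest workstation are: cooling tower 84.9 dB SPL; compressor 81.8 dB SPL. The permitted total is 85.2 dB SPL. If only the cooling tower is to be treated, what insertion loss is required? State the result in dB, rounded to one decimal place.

2.4 dB

Fixed contribution from the other source: Σ 10^(L/10) = 10^(81.8/10) = 1.514e+08 (81.80 dB SPL).
The limit corresponds to 10^(85.2/10) = 3.311e+08; subtracting the fixed part leaves 1.798e+08 for the cooling tower, i.e. 82.55 dB SPL.
Required insertion loss = 84.9 − 82.55 = 2.35 dB.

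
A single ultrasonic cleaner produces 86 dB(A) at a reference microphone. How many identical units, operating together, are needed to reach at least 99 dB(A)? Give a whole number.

N identical sources give L₁ + 10·log₁₀ N, so require 10·log₁₀ N ≥ 99 − 86 = 13.0 dB.
N ≥ 10^(13.0/10) = 19.953, so N = 20.

20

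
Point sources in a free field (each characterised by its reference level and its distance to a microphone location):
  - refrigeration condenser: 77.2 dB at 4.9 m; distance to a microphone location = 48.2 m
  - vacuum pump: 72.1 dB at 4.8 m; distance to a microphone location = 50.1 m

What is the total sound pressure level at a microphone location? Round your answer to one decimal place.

58.4 dB

First find each source's level at the receiver (point-source: −20·log₁₀(r/r_ref)), then combine on an intensity basis.
refrigeration condenser: 77.2 − 20·log₁₀(48.2/4.9) = 77.2 − 19.86 = 57.34 dB.
vacuum pump: 72.1 − 20·log₁₀(50.1/4.8) = 72.1 − 20.37 = 51.73 dB.
Σ 10^(L/10) = 6.912e+05 → L_total = 10·log₁₀(6.912e+05) = 58.40 dB.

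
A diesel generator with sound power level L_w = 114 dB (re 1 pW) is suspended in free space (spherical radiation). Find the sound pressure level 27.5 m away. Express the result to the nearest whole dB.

74 dB

L_p = L_w − 10·log₁₀(4π·r²) with r = 27.5 m.
4π·r² = 9503 m², 10·log₁₀ of that is 39.779 dB.
L_p = 114 − 39.779 = 74.22 dB.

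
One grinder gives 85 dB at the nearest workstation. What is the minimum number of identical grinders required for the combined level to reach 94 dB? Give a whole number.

8

N identical sources give L₁ + 10·log₁₀ N, so require 10·log₁₀ N ≥ 94 − 85 = 9.0 dB.
N ≥ 10^(9.0/10) = 7.943, so N = 8.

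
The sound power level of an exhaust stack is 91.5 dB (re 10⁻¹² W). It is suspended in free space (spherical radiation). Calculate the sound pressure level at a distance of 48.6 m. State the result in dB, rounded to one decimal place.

46.8 dB

Free-field spherical radiation: L_p = L_w − 10·log₁₀(4π·r²), r = 48.6 m.
4π·r² = 2.968e+04 m², 10·log₁₀ of that is 44.725 dB.
L_p = 91.5 − 44.725 = 46.78 dB.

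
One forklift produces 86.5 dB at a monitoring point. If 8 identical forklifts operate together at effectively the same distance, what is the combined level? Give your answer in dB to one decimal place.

L_total = L₁ + 10·log₁₀ N for N identical incoherent sources.
L_total = 86.5 + 10·log₁₀(8) = 86.5 + 9.031 = 95.53 dB.

95.5 dB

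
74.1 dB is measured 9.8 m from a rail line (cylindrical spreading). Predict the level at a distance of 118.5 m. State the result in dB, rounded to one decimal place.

Cylindrical spreading from a line source gives a 10·log₁₀(r₂/r₁) drop.
L₂ = 74.1 − 10·log₁₀(118.5/9.8) = 74.1 − 10.825 = 63.28 dB.

63.3 dB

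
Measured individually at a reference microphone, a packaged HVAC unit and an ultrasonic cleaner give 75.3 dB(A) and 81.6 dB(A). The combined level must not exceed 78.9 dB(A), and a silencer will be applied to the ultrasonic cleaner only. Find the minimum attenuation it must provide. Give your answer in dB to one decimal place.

5.2 dB

The untreated sources together contribute 10^(75.3/10) = 3.388e+07, i.e. 75.30 dB(A).
The limit corresponds to 10^(78.9/10) = 7.762e+07; subtracting the fixed part leaves 4.374e+07 for the ultrasonic cleaner, i.e. 76.41 dB(A).
Required insertion loss = 81.6 − 76.41 = 5.19 dB.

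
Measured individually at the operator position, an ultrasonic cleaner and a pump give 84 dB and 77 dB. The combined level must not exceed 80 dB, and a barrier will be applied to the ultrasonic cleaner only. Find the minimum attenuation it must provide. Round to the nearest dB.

Fixed contribution from the other source: Σ 10^(L/10) = 10^(77/10) = 5.012e+07 (77.00 dB).
The limit corresponds to 10^(80/10) = 1.000e+08; subtracting the fixed part leaves 4.988e+07 for the ultrasonic cleaner, i.e. 76.98 dB.
Required insertion loss = 84 − 76.98 = 7.02 dB.

7 dB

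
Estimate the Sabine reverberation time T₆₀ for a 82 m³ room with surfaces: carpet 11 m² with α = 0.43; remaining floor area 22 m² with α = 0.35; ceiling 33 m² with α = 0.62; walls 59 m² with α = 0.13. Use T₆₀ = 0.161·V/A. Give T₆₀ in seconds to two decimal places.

0.33 s

Summing Sᵢαᵢ: 11·0.43 + 22·0.35 + 33·0.62 + 59·0.13 = 40.56 m².
T₆₀ = 0.161 × 82 / 40.56 = 0.325 s.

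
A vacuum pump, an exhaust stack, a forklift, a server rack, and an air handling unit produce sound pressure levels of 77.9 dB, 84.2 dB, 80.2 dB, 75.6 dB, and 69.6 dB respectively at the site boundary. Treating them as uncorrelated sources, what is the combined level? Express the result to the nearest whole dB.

Incoherent sources combine by intensity addition: L_total = 10·log₁₀(Σ 10^(L_i/10)).
Σ 10^(L/10) = 10^(77.9/10) + 10^(84.2/10) + 10^(80.2/10) + 10^(75.6/10) + 10^(69.6/10) = 4.748e+08.
L_total = 10·log₁₀(4.748e+08) = 86.77 dB.

87 dB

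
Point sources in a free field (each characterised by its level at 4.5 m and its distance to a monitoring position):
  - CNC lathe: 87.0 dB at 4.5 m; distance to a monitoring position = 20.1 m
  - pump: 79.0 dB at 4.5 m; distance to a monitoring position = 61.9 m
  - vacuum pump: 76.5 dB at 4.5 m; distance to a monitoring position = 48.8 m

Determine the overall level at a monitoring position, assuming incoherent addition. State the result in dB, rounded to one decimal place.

Propagate each source to the receiver with L = L_ref − 20·log₁₀(r/r_ref), then add intensities.
CNC lathe: 87.0 − 20·log₁₀(20.1/4.5) = 87.0 − 13.00 = 74.00 dB.
pump: 79.0 − 20·log₁₀(61.9/4.5) = 79.0 − 22.77 = 56.23 dB.
vacuum pump: 76.5 − 20·log₁₀(48.8/4.5) = 76.5 − 20.70 = 55.80 dB.
Σ 10^(L/10) = 2.592e+07 → L_total = 10·log₁₀(2.592e+07) = 74.14 dB.

74.1 dB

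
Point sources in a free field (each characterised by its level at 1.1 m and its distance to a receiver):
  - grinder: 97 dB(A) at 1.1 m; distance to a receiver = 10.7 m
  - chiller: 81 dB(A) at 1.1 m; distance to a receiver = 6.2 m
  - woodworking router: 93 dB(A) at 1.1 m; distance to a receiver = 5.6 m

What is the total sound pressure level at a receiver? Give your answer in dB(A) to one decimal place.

81.3 dB(A)

First find each source's level at the receiver (point-source: −20·log₁₀(r/r_ref)), then combine on an intensity basis.
grinder: 97 − 20·log₁₀(10.7/1.1) = 97 − 19.76 = 77.24 dB(A).
chiller: 81 − 20·log₁₀(6.2/1.1) = 81 − 15.02 = 65.98 dB(A).
woodworking router: 93 − 20·log₁₀(5.6/1.1) = 93 − 14.14 = 78.86 dB(A).
Σ 10^(L/10) = 1.339e+08 → L_total = 10·log₁₀(1.339e+08) = 81.27 dB(A).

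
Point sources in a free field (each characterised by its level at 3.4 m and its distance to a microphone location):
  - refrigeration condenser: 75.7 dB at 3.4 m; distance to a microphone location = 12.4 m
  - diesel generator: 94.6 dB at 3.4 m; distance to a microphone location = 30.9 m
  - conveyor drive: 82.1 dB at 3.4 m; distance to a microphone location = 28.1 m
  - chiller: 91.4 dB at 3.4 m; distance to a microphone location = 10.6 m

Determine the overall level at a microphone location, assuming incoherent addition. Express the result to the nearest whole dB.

83 dB

First find each source's level at the receiver (point-source: −20·log₁₀(r/r_ref)), then combine on an intensity basis.
refrigeration condenser: 75.7 − 20·log₁₀(12.4/3.4) = 75.7 − 11.24 = 64.46 dB.
diesel generator: 94.6 − 20·log₁₀(30.9/3.4) = 94.6 − 19.17 = 75.43 dB.
conveyor drive: 82.1 − 20·log₁₀(28.1/3.4) = 82.1 − 18.34 = 63.76 dB.
chiller: 91.4 − 20·log₁₀(10.6/3.4) = 91.4 − 9.88 = 81.52 dB.
Σ 10^(L/10) = 1.821e+08 → L_total = 10·log₁₀(1.821e+08) = 82.60 dB.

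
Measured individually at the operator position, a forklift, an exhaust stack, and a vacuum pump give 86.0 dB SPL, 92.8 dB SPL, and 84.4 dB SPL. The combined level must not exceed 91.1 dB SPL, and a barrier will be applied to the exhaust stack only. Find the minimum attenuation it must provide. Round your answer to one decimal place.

Everything except the exhaust stack sums to 10^(86.0/10) + 10^(84.4/10) = 6.735e+08 in linear terms, 88.28 dB SPL.
To meet 91.1 dB SPL overall, the treated exhaust stack may contribute at most 10^(91.1/10) − 6.735e+08 = 6.147e+08, i.e. 87.89 dB SPL.
Required insertion loss = 92.8 − 87.89 = 4.91 dB.

4.9 dB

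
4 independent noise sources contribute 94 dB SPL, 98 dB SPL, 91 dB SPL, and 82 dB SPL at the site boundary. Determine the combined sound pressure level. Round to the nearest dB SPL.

For uncorrelated sources the intensities add, so convert each level to linear form, sum, and take 10·log₁₀ of the total.
Σ 10^(L/10) = 10^(94/10) + 10^(98/10) + 10^(91/10) + 10^(82/10) = 1.024e+10.
L_total = 10·log₁₀(1.024e+10) = 100.10 dB SPL.

100 dB SPL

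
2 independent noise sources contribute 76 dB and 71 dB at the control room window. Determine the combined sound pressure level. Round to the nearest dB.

77 dB

For uncorrelated sources the intensities add, so convert each level to linear form, sum, and take 10·log₁₀ of the total.
Σ 10^(L/10) = 10^(76/10) + 10^(71/10) = 5.240e+07.
L_total = 10·log₁₀(5.240e+07) = 77.19 dB.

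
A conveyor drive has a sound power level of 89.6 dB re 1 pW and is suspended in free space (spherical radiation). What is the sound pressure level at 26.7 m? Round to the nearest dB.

Free-field spherical radiation: L_p = L_w − 10·log₁₀(4π·r²), r = 26.7 m.
4π·r² = 8958 m², 10·log₁₀ of that is 39.522 dB.
L_p = 89.6 − 39.522 = 50.08 dB.

50 dB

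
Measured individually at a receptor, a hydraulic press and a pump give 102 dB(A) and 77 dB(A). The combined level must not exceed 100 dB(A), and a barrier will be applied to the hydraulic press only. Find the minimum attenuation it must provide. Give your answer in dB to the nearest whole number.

Fixed contribution from the other source: Σ 10^(L/10) = 10^(77/10) = 5.012e+07 (77.00 dB(A)).
The limit corresponds to 10^(100/10) = 1.000e+10; subtracting the fixed part leaves 9.950e+09 for the hydraulic press, i.e. 99.98 dB(A).
So the hydraulic press must be reduced from 102 to 99.98 dB(A): IL = 2.02 dB.

2 dB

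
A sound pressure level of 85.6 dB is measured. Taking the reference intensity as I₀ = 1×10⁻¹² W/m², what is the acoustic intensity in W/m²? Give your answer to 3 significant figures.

0.000363 W/m²

I/I₀ = 10^(85.6/10) = 3.631e+08, so I = 3.631e+08 × 10⁻¹² W/m².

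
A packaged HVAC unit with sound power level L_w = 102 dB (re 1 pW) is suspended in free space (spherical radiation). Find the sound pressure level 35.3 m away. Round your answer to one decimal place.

L_p = L_w − 10·log₁₀(4π·r²) with r = 35.3 m.
4π·r² = 1.566e+04 m², 10·log₁₀ of that is 41.948 dB.
L_p = 102 − 41.948 = 60.05 dB.

60.1 dB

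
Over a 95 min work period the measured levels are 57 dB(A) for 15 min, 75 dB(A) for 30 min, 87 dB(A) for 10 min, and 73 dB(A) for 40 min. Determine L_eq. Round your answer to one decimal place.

The energy average is taken in the linear domain: L_eq = 10·log₁₀[(Σ tᵢ·10^(Lᵢ/10))/T], T = 95 min.
Σ tᵢ·10^(Lᵢ/10) = 15·10^(57/10) + 30·10^(75/10) + 10·10^(87/10) + 40·10^(73/10) = 6.766e+09.
L_eq = 10·log₁₀(6.766e+09/95) = 78.53 dB(A).

78.5 dB(A)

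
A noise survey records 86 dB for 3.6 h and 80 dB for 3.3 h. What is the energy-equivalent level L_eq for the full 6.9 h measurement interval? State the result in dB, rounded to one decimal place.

Weight each interval's intensity by its duration and average over T = 6.9 h:
Σ tᵢ·10^(Lᵢ/10) = 3.6·10^(86/10) + 3.3·10^(80/10) = 1.763e+09.
L_eq = 10·log₁₀(1.763e+09/6.9) = 84.07 dB.

84.1 dB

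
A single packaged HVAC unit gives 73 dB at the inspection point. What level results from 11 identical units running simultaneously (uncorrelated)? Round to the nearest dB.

83 dB

L_total = L₁ + 10·log₁₀ N for N identical incoherent sources.
L_total = 73 + 10·log₁₀(11) = 73 + 10.414 = 83.41 dB.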